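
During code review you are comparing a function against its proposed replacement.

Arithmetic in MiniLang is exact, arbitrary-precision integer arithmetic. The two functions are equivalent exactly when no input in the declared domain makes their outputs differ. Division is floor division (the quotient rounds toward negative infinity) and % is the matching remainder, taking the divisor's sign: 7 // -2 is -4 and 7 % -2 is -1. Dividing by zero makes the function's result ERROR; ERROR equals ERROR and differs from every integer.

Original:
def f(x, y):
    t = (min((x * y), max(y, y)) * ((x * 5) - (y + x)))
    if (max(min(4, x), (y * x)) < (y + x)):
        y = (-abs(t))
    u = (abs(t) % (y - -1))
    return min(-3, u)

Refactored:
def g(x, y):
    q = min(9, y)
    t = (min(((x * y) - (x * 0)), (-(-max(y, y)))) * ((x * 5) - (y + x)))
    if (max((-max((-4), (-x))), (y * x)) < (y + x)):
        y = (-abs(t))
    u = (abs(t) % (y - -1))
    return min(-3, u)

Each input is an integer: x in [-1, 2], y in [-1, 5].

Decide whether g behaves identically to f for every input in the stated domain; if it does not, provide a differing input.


The two versions differ — the changes include local variable names differ, arithmetic usage differs, min/max/abs usage differs, constant usage differs, statement counts differ.
Tracing x=2, y=-1: f: t becomes -18; next (max(min(4, x), (y * x)) < (y + x)) evaluates to false; next hits division by zero so the output is ERROR | g: q becomes -1; next t becomes -18; next (max((-max((-4), (-x))), (y * x)) < (y + x)) evaluates to false; next hits division by zero so the output is ERROR — matching result ERROR.
Across all 28 domain points the two functions coincide.
verdict: equivalent


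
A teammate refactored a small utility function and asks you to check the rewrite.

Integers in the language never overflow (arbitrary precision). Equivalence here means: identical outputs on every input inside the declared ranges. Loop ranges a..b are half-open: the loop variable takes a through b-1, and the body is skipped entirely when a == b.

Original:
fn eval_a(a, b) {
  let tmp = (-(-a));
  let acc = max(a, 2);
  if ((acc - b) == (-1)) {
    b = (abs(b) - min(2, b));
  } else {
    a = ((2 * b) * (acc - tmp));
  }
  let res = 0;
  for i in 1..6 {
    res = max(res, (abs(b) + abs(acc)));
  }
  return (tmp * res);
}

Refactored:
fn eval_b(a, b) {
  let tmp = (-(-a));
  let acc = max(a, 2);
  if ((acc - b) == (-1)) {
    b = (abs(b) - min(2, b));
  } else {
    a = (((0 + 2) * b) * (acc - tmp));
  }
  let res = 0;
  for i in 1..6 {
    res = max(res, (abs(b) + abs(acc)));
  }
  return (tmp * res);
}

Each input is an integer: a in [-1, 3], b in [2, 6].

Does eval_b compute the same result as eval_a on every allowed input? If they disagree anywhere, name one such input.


This is a faithful refactor — arithmetic usage differs, plus constant usage differs, but the computed results match everywhere.
One worked example (a=1, b=6) — eval_a: tmp = 1; acc = 2; ((acc - b) == (-1)) -> false; a = 12; res = 0; [i=1]; res = 8; [i=2]; res = 8; [i=3]; res = 8; [i=4]; res = 8; [i=5]; res = 8; return 8; eval_b: tmp = 1; acc = 2; ((acc - b) == (-1)) -> false; a = 12; res = 0; [i=1]; res = 8; [i=2]; res = 8; [i=3]; res = 8; [i=4]; res = 8; [i=5]; res = 8; return 8; agreement on 8.
Across all 25 domain points the two functions coincide.
verdict: equivalent


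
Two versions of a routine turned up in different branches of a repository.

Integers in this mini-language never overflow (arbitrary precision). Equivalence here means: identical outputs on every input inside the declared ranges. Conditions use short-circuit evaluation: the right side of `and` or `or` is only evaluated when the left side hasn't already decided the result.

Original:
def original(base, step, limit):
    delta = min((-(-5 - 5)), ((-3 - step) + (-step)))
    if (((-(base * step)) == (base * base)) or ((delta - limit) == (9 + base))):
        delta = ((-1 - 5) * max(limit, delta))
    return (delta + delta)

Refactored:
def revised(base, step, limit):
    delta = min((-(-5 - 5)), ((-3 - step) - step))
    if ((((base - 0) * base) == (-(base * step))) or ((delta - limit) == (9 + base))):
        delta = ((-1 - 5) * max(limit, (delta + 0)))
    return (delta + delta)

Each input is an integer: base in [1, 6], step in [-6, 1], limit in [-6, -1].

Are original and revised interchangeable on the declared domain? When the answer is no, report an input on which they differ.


Differences: arithmetic usage differs; constant usage differs — yet all 288 inputs agree.
verdict: equivalent


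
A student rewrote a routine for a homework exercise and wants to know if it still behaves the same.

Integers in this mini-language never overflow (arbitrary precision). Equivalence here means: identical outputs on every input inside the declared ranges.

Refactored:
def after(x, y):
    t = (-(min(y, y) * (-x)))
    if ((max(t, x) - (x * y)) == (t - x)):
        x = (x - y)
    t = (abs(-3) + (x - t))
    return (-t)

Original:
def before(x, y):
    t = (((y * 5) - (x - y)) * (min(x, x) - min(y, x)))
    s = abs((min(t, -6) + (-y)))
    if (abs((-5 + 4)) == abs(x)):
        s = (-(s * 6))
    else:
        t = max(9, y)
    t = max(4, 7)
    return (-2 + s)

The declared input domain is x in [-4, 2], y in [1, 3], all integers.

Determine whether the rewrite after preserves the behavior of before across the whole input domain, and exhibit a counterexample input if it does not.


On input x=-4, y=1, before returns 5 while after returns -2.
verdict: not equivalent; witness: x=-4, y=1


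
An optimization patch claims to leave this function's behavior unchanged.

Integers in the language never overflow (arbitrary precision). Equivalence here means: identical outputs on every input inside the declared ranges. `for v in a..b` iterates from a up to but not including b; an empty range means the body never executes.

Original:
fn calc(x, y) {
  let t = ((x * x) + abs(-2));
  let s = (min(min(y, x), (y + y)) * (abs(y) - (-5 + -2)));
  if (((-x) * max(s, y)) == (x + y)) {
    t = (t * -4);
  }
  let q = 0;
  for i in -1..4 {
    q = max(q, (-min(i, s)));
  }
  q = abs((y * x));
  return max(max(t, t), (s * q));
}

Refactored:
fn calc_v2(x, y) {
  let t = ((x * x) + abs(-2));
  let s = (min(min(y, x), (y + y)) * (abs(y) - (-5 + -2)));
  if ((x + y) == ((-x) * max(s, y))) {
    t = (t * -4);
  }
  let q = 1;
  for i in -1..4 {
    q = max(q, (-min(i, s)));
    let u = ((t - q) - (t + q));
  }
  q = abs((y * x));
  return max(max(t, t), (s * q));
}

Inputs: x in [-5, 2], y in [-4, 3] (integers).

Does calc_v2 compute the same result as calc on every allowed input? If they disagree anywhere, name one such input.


The one real change (`0` became `1`) has no effect anywhere in the declared ranges.
As a probe, take x=2, y=-1: calc runs t := 6 | s := -16 | (((-x) * max(s, y)) == (x + y)): false | q := 0 | iter i=-1: | q := 16 | iter i=0: | q := 16 | iter i=1: | q := 16 | iter i=2: | q := 16 | iter i=3: | q := 16 | q := 2 | result 6; calc_v2 runs t := 6 | s := -16 | ((x + y) == ((-x) * max(s, y))): false | q := 1 | iter i=-1: | q := 16 | u := -32 | iter i=0: | q := 16 | u := -32 | iter i=1: | q := 16 | u := -32 | iter i=2: | q := 16 | u := -32 | iter i=3: | q := 16 | u := -32 | q := 2 | result 6; both end at 6.
An exhaustive pass over the 64 declared inputs shows identical outputs.
verdict: equivalent


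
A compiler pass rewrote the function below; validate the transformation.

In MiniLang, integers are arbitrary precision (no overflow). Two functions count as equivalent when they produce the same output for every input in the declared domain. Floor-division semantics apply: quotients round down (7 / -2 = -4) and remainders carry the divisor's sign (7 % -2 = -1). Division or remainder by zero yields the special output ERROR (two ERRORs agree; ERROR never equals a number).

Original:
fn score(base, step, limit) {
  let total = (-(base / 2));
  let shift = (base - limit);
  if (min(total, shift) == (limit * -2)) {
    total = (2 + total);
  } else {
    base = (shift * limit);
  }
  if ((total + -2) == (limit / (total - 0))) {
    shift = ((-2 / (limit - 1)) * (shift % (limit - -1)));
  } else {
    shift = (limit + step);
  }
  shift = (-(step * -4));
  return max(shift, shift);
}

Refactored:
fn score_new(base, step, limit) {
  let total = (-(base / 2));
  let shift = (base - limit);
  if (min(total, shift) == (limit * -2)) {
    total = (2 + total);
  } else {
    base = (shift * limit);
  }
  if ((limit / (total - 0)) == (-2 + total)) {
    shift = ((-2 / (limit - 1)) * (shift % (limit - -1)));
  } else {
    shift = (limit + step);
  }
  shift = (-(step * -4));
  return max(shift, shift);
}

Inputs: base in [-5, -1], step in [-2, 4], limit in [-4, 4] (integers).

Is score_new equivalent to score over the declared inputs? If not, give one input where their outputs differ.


Behavior is preserved: although same computation, different form, the outputs never diverge.
One worked example (base=-3, step=0, limit=4) — score: total=2, then shift=-7, then (min(total, shift) == (limit * -2)) is false, then base=-28, then ((total + -2) == (limit / (total - 0))) is false, then shift=4, then shift=0, then returns 0; score_new: total=2, then shift=-7, then (min(total, shift) == (limit * -2)) is false, then base=-28, then ((limit / (total - 0)) == (-2 + total)) is false, then shift=4, then shift=0, then returns 0; agreement on 0.
Checked all 315 inputs in the declared domain: the outputs agree on every one.
verdict: equivalent


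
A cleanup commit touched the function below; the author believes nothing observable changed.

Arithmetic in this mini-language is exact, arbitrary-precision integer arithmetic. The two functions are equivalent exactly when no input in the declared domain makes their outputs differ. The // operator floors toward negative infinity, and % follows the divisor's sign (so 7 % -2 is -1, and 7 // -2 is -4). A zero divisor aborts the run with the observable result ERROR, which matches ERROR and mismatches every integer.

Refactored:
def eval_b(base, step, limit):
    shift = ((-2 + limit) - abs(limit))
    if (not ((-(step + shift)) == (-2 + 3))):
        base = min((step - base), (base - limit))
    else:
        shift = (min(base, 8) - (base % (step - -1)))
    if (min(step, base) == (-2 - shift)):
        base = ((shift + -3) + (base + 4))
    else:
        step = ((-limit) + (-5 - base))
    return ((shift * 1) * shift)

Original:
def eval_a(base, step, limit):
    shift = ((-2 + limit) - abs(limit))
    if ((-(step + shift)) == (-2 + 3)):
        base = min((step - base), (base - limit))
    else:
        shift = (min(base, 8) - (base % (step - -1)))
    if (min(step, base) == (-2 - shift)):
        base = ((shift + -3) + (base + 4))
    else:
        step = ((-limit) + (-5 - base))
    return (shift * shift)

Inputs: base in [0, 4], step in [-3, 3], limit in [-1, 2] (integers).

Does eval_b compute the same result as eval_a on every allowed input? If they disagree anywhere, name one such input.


There is a counterexample at base=0, step=-3, limit=-1: 0 on one side, 16 on the other.
eval_a: shift := -4 | ((-(step + shift)) == (-2 + 3)): false | shift := 0 | (min(step, base) == (-2 - shift)): false | step := -4 | result 0
eval_b: shift := -4 | (not ((-(step + shift)) == (-2 + 3))): true | base := -3 | (min(step, base) == (-2 - shift)): false | step := -1 | result 16
verdict: not equivalent; witness: base=0, step=-3, limit=-1


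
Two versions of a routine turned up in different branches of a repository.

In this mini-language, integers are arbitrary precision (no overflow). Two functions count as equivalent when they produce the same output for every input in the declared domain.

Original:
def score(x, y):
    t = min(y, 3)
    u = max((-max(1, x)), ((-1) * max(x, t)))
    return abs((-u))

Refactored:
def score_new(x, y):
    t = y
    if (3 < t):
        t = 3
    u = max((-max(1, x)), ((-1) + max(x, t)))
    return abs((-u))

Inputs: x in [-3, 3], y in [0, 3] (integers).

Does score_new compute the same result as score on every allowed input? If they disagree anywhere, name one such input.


Not equivalent: x=-3, y=0 separates them (0 vs 1).
score: t=0, then u=0, then returns 0
score_new: t=0, then (3 < t) is false, then u=-1, then returns 1
verdict: not equivalent; witness: x=-3, y=0


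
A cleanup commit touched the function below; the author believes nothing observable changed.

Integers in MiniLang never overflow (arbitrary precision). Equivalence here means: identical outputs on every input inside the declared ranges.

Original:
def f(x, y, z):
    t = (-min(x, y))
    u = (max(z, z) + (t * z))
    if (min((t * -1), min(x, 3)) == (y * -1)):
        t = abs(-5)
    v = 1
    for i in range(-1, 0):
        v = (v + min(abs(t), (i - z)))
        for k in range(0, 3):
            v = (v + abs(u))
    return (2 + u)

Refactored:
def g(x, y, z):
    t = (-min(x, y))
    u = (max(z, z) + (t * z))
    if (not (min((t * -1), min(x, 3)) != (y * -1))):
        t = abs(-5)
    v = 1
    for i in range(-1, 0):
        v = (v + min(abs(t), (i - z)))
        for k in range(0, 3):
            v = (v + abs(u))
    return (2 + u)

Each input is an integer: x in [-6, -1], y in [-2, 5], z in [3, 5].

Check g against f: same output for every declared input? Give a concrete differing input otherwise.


Although boolean connective usage differs, comparison usage differs, 144/144 inputs agree.
verdict: equivalent


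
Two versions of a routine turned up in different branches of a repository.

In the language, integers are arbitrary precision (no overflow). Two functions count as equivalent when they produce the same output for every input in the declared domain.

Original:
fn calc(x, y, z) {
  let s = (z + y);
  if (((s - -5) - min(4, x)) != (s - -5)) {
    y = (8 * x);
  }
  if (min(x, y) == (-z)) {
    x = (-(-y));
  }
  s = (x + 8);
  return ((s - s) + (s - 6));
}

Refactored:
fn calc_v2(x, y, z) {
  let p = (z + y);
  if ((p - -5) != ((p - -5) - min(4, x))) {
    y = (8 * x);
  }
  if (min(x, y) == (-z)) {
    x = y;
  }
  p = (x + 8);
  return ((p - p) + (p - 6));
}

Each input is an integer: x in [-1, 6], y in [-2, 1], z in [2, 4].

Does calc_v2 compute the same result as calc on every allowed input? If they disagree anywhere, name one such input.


The two versions differ — the changes include local variable names differ.
As a probe, take x=6, y=1, z=4: calc runs s := 5 | (((s - -5) - min(4, x)) != (s - -5)): true | y := 48 | (min(x, y) == (-z)): false | s := 14 | result 8; calc_v2 runs p := 5 | ((p - -5) != ((p - -5) - min(4, x))): true | y := 48 | (min(x, y) == (-z)): false | p := 14 | result 8; both end at 8.
An exhaustive pass over the 96 declared inputs shows identical outputs.
verdict: equivalent


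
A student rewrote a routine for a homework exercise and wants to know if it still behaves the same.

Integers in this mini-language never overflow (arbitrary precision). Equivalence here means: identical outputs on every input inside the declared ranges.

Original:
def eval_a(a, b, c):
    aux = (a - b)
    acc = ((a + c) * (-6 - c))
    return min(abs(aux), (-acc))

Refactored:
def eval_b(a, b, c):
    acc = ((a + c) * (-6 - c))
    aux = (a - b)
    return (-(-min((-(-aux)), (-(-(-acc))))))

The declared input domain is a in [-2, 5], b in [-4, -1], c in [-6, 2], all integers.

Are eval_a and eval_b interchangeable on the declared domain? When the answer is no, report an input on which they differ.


Consider the input a=-2, b=-1, c=-6.
eval_a: aux becomes -1; next acc becomes 0; next final value 0
eval_b: acc becomes 0; next aux becomes -1; next final value -1
0 vs -1 — the two versions disagree here.
verdict: not equivalent; witness: a=-2, b=-1, c=-6


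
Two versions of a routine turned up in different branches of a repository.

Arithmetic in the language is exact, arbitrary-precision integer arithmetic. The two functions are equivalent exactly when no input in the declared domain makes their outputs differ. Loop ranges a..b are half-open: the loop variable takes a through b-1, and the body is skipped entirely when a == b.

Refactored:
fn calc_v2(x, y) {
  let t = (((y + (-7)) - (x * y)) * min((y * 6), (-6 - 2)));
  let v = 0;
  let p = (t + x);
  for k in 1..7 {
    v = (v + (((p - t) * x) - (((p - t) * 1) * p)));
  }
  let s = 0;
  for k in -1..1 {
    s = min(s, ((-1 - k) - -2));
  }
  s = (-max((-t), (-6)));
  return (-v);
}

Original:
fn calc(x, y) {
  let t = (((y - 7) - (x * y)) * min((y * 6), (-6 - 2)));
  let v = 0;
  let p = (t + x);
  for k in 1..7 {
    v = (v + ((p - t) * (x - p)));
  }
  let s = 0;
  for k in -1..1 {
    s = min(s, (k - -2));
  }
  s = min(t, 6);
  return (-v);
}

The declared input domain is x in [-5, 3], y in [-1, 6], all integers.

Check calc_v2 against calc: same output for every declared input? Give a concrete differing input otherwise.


This is a faithful refactor — constant usage differs; and arithmetic usage differs; and min/max/abs usage differs, but the computed results match everywhere.
Spot check at x=3, y=2 — calc: t := 88 | v := 0 | p := 91 | iter k=1: | v := -264 | iter k=2: | v := -528 | iter k=3: | v := -792 | iter k=4: | v := -1056 | iter k=5: | v := -1320 | iter k=6: | v := -1584 | s := 0 | iter k=-1: | s := 0 | iter k=0: | s := 0 | s := 6 | result 1584. calc_v2: t := 88 | v := 0 | p := 91 | iter k=1: | v := -264 | iter k=2: | v := -528 | iter k=3: | v := -792 | iter k=4: | v := -1056 | iter k=5: | v := -1320 | iter k=6: | v := -1584 | s := 0 | iter k=-1: | s := 0 | iter k=0: | s := 0 | s := 6 | result 1584. Both give 1584.
Every one of the 72 inputs gives matching results.
verdict: equivalent


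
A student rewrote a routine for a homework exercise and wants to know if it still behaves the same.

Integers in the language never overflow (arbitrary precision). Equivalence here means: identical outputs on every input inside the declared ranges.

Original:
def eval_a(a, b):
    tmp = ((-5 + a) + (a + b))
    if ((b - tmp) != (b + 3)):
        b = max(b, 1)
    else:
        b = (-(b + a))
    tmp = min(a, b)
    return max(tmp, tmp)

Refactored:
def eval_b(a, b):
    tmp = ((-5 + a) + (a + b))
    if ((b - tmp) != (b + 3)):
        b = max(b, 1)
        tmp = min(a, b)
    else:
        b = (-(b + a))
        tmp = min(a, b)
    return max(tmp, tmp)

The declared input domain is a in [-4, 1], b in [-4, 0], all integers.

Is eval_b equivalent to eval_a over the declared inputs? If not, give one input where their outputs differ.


This is a faithful refactor — statement counts differ, and min/max/abs usage differs, but the computed results match everywhere.
Spot check at a=1, b=-4 — eval_a: tmp becomes -7; next ((b - tmp) != (b + 3)) evaluates to true; next b becomes 1; next tmp becomes 1; next final value 1. eval_b: tmp becomes -7; next ((b - tmp) != (b + 3)) evaluates to true; next b becomes 1; next tmp becomes 1; next final value 1. Both give 1.
Across all 30 domain points the two functions coincide.
verdict: equivalent


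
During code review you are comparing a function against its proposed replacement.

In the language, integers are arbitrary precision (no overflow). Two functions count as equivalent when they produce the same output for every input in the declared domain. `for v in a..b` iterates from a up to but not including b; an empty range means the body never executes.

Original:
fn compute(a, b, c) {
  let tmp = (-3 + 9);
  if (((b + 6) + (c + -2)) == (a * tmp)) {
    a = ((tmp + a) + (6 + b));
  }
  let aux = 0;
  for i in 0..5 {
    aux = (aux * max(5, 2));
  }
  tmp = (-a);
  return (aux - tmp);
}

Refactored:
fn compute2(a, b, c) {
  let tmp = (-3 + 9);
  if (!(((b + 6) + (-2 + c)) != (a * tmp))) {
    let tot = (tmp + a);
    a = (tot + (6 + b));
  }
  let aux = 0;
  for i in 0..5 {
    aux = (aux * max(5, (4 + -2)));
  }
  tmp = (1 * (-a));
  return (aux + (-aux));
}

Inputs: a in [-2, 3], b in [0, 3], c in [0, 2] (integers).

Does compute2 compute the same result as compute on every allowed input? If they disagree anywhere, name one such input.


There is a counterexample at a=-2, b=0, c=0: -2 on one side, 0 on the other.
compute: tmp becomes 6; next (((b + 6) + (c + -2)) == (a * tmp)) evaluates to false; next aux becomes 0; next at i=0:; next aux becomes 0; next at i=1:; next aux becomes 0; next at i=2:; next aux becomes 0; next at i=3:; next aux becomes 0; next at i=4:; next aux becomes 0; next tmp becomes 2; next final value -2
compute2: tmp becomes 6; next (!(((b + 6) + (-2 + c)) != (a * tmp))) evaluates to false; next aux becomes 0; next at i=0:; next aux becomes 0; next at i=1:; next aux becomes 0; next at i=2:; next aux becomes 0; next at i=3:; next aux becomes 0; next at i=4:; next aux becomes 0; next tmp becomes 2; next final value 0
verdict: not equivalent; witness: a=-2, b=0, c=0


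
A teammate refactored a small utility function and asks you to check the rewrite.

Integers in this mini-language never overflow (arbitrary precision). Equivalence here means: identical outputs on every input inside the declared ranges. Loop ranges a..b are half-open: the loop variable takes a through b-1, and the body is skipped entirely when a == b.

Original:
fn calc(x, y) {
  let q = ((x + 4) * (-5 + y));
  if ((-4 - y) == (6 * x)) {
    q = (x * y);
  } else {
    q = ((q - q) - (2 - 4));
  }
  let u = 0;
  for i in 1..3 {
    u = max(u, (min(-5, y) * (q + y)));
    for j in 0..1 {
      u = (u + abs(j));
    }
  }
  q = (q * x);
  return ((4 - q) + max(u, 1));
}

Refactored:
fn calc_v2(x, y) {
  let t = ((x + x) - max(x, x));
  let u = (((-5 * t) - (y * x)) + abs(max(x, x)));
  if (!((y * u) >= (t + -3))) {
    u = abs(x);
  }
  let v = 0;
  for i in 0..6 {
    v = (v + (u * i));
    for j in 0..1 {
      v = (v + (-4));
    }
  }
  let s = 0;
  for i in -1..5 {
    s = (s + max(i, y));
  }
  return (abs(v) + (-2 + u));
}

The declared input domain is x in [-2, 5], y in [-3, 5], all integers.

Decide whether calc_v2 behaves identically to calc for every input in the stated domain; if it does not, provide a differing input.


These are not equivalent — on x=-2, y=-3 the outputs split (13 vs 6).
calc: q becomes -16; next ((-4 - y) == (6 * x)) evaluates to false; next q becomes 2; next u becomes 0; next at i=1:; next u becomes 5; next at j=0:; next u becomes 5; next at i=2:; next u becomes 5; next at j=0:; next u becomes 5; next q becomes -4; next final value 13
calc_v2: t becomes -2; next u becomes 6; next (!((y * u) >= (t + -3))) evaluates to true; next u becomes 2; next v becomes 0; next at i=0:; next v becomes 0; next at j=0:; next v becomes -4; next at i=1:; next v becomes -2; next at j=0:; next v becomes -6; next at i=2:; next v becomes -2; next at j=0:; next v becomes -6; next at i=3:; next v becomes 0; next at j=0:; next v becomes -4; next at i=4:; next v becomes 4; next at j=0:; next v becomes 0; next at i=5:; next v becomes 10; next at j=0:; next v becomes 6; next s becomes 0; next at i=-1:; next s becomes -1; next at i=0:; next s becomes -1; next at i=1:; next s becomes 0; next at i=2:; next s becomes 2; next at i=3:; next s becomes 5; next at i=4:; next s becomes 9; next final value 6
verdict: not equivalent; witness: x=-2, y=-3


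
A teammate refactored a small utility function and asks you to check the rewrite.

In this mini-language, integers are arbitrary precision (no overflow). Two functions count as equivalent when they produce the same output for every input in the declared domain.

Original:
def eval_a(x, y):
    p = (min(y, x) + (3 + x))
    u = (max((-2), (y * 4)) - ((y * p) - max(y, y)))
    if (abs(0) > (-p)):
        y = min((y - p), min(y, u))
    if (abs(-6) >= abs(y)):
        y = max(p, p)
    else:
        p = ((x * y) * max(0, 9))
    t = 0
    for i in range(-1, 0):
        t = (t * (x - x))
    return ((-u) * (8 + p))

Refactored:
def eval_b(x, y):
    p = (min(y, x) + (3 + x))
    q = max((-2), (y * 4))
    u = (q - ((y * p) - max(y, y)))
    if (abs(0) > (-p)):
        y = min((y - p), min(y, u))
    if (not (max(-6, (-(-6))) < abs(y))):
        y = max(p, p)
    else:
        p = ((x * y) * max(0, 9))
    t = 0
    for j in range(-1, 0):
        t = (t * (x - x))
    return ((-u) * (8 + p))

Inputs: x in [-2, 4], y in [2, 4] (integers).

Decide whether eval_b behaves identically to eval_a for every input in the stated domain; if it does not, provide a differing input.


The two are interchangeable: boolean connective usage differs; also min/max/abs usage differs; also constant usage differs; also statement counts differ; also local variable names differ; also comparison usage differs, and every declared input agrees.
Spot check at x=-2, y=4 — eval_a: p := -1 | u := 24 | (abs(0) > (-p)): false | (abs(-6) >= abs(y)): true | y := -1 | t := 0 | iter i=-1: | t := 0 | result -168. eval_b: p := -1 | q := 16 | u := 24 | (abs(0) > (-p)): false | (not (max(-6, (-(-6))) < abs(y))): true | y := -1 | t := 0 | iter j=-1: | t := 0 | result -168. Both give -168.
An exhaustive pass over the 21 declared inputs shows identical outputs.
verdict: equivalent


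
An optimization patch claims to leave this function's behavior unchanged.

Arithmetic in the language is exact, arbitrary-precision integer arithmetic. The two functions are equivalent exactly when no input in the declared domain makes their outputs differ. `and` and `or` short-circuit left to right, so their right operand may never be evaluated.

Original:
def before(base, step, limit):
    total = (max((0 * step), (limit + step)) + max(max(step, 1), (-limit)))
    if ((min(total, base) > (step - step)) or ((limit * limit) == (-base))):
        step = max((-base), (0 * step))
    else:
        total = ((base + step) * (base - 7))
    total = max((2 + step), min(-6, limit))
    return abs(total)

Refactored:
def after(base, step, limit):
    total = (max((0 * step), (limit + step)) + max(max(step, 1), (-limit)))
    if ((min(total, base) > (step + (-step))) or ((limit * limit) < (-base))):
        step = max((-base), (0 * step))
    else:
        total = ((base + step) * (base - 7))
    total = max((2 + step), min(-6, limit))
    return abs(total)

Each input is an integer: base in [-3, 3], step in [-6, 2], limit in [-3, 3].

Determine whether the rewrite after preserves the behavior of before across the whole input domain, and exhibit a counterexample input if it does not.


There is a counterexample at base=-3, step=-6, limit=-1: 4 on one side, 5 on the other.
before: total=1, then ((min(total, base) > (step - step)) or ((limit * limit) == (-base))) is false, then total=90, then total=-4, then returns 4
after: total=1, then ((min(total, base) > (step + (-step))) or ((limit * limit) < (-base))) is true, then step=3, then total=5, then returns 5
verdict: not equivalent; witness: base=-3, step=-6, limit=-1


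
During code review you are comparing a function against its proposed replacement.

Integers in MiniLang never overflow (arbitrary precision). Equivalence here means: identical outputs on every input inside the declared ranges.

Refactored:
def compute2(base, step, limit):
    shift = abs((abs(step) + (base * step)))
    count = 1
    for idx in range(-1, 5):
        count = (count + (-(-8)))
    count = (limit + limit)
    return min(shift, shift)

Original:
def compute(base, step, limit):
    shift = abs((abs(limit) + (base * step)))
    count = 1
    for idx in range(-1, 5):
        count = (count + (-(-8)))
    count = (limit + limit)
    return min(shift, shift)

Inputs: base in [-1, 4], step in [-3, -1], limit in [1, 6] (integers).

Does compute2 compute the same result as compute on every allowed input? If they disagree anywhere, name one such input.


The rewrite breaks on base=-1, step=-3, limit=1, where the results are 4 and 6.
compute: shift := 4 | count := 1 | iter idx=-1: | count := 9 | iter idx=0: | count := 17 | iter idx=1: | count := 25 | iter idx=2: | count := 33 | iter idx=3: | count := 41 | iter idx=4: | count := 49 | count := 2 | result 4
compute2: shift := 6 | count := 1 | iter idx=-1: | count := 9 | iter idx=0: | count := 17 | iter idx=1: | count := 25 | iter idx=2: | count := 33 | iter idx=3: | count := 41 | iter idx=4: | count := 49 | count := 2 | result 6
verdict: not equivalent; witness: base=-1, step=-3, limit=1


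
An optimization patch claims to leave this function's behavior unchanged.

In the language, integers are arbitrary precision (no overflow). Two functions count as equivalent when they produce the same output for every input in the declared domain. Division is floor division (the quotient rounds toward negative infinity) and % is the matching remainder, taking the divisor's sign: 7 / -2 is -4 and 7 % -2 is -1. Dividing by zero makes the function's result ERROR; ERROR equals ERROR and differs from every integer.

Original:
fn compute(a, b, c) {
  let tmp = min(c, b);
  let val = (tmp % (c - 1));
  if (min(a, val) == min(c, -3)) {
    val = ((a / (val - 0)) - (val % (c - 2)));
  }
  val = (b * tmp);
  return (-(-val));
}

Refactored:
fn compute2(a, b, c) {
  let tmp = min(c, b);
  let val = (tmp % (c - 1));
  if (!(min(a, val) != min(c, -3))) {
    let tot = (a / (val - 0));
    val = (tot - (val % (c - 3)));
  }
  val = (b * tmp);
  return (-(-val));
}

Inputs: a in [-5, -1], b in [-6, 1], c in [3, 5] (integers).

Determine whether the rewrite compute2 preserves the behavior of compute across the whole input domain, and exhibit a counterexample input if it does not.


These are not equivalent — on a=-3, b=-5, c=3 the outputs split (25 vs ERROR).
compute: tmp := -5 | val := 1 | (min(a, val) == min(c, -3)): true | val := -3 | val := 25 | result 25
compute2: tmp := -5 | val := 1 | (!(min(a, val) != min(c, -3))): true | tot := -3 | divide-by-zero, output ERROR
verdict: not equivalent; witness: a=-3, b=-5, c=3


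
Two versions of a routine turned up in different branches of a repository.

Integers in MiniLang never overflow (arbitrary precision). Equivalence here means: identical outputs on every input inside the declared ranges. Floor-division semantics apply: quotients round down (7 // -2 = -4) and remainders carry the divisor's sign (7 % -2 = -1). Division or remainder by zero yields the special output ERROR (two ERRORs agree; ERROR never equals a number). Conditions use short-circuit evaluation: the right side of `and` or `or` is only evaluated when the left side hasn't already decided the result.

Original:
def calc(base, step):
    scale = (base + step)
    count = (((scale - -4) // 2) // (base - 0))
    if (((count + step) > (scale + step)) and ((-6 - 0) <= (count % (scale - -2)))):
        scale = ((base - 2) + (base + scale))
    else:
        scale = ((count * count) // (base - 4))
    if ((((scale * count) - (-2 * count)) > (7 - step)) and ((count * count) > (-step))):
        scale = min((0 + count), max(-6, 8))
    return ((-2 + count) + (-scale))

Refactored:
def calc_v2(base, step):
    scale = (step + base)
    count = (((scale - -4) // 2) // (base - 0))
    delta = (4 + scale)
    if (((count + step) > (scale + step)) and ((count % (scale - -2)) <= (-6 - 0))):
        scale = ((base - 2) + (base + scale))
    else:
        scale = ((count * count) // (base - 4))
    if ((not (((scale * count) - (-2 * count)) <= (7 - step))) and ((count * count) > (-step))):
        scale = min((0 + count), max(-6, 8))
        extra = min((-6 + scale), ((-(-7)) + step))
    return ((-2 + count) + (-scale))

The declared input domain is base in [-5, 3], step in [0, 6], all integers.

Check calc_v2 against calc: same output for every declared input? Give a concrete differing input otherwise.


There is a counterexample at base=-5, step=0: 15 on one side, -2 on the other.
calc: scale := -5 | count := 0 | (((count + step) > (scale + step)) and ((-6 - 0) <= (count % (scale - -2)))): true | scale := -17 | ((((scale * count) - (-2 * count)) > (7 - step)) and ((count * count) > (-step))): false | result 15
calc_v2: scale := -5 | count := 0 | delta := -1 | (((count + step) > (scale + step)) and ((count % (scale - -2)) <= (-6 - 0))): false | scale := 0 | ((not (((scale * count) - (-2 * count)) <= (7 - step))) and ((count * count) > (-step))): false | result -2
verdict: not equivalent; witness: base=-5, step=0


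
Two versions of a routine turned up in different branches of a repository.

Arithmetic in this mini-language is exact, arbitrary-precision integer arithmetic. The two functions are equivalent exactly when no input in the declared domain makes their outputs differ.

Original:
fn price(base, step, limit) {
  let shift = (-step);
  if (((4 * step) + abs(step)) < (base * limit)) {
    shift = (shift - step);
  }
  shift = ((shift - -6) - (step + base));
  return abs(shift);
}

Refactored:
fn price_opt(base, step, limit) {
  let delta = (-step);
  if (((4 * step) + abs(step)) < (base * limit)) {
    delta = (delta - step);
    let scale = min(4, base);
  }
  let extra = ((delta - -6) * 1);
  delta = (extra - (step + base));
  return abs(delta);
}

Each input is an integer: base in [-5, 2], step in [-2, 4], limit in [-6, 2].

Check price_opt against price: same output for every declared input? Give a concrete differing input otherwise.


Among the additions is an assignment to `scale` whose value nothing reads, and its value is discarded.
As a probe, take base=0, step=1, limit=2: price runs shift becomes -1; next (((4 * step) + abs(step)) < (base * limit)) evaluates to false; next shift becomes 4; next final value 4; price_opt runs delta becomes -1; next (((4 * step) + abs(step)) < (base * limit)) evaluates to false; next extra becomes 5; next delta becomes 4; next final value 4; both end at 4.
Across all 504 domain points the two functions coincide.
verdict: equivalent


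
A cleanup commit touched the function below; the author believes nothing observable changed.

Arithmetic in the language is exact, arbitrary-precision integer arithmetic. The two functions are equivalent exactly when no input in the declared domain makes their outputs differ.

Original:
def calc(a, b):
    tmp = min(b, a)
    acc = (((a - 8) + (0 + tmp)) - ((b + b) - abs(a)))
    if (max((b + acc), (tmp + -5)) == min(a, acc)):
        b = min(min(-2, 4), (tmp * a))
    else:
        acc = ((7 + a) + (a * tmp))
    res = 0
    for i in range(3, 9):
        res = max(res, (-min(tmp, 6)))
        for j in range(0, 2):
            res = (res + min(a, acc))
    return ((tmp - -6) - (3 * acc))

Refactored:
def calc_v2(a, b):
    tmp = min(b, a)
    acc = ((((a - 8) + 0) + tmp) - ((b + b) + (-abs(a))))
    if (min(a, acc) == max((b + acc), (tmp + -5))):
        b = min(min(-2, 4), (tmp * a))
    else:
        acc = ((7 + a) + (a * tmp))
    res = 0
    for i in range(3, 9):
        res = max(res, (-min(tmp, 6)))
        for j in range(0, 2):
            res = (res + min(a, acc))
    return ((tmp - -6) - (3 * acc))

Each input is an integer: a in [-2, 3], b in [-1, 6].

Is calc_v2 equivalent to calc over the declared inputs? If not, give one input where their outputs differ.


This is a faithful refactor — arithmetic usage differs, but the computed results match everywhere.
Tracing a=3, b=1: calc: tmp = 1; acc = -3; (max((b + acc), (tmp + -5)) == min(a, acc)) -> false; acc = 13; res = 0; [i=3]; res = 0; [j=0]; res = 3; [j=1]; res = 6; [i=4]; res = 6; [j=0]; res = 9; [j=1]; res = 12; [i=5]; res = 12; [j=0]; res = 15; [j=1]; res = 18; [i=6]; res = 18; [j=0]; res = 21; [j=1]; res = 24; [i=7]; res = 24; [j=0]; res = 27; [j=1]; res = 30; [i=8]; res = 30; [j=0]; res = 33; [j=1]; res = 36; return -32 | calc_v2: tmp = 1; acc = -3; (min(a, acc) == max((b + acc), (tmp + -5))) -> false; acc = 13; res = 0; [i=3]; res = 0; [j=0]; res = 3; [j=1]; res = 6; [i=4]; res = 6; [j=0]; res = 9; [j=1]; res = 12; [i=5]; res = 12; [j=0]; res = 15; [j=1]; res = 18; [i=6]; res = 18; [j=0]; res = 21; [j=1]; res = 24; [i=7]; res = 24; [j=0]; res = 27; [j=1]; res = 30; [i=8]; res = 30; [j=0]; res = 33; [j=1]; res = 36; return -32 — matching result -32.
An exhaustive pass over the 48 declared inputs shows identical outputs.
verdict: equivalent


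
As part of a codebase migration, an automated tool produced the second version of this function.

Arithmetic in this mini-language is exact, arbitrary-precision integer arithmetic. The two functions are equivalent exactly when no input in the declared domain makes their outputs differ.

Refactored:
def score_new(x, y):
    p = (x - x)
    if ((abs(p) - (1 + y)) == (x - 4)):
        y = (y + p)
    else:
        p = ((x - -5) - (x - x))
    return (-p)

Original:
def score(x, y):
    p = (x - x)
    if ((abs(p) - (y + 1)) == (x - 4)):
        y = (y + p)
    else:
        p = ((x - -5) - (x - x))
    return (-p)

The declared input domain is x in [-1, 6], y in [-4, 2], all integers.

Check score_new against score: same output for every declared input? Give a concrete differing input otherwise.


Behavior is preserved: although same computation, different form, the outputs never diverge.
One worked example (x=2, y=-2) — score: p = 0; ((abs(p) - (y + 1)) == (x - 4)) -> false; p = 7; return -7; score_new: p = 0; ((abs(p) - (1 + y)) == (x - 4)) -> false; p = 7; return -7; agreement on -7.
Across all 56 domain points the two functions coincide.
verdict: equivalent


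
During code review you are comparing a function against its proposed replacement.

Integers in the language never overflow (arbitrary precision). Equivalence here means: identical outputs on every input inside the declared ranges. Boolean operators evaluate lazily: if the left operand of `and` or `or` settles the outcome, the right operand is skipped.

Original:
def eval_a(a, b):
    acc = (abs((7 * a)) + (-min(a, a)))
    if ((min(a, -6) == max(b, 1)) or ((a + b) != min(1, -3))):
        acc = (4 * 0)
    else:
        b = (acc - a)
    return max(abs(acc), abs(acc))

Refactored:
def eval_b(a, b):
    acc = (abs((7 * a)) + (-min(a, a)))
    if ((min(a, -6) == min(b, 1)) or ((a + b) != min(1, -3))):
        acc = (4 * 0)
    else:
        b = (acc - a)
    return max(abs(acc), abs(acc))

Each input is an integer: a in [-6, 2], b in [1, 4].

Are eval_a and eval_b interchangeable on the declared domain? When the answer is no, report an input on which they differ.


The edit looks behavioral (`max(b, 1)` became `min(b, 1)`), but over these ranges it never changes the outcome.
Spot check at a=2, b=3 — eval_a: acc becomes 12; next ((min(a, -6) == max(b, 1)) or ((a + b) != min(1, -3))) evaluates to true; next acc becomes 0; next final value 0. eval_b: acc becomes 12; next ((min(a, -6) == min(b, 1)) or ((a + b) != min(1, -3))) evaluates to true; next acc becomes 0; next final value 0. Both give 0.
Sweeping the whole domain (36 inputs) finds no disagreement.
verdict: equivalent


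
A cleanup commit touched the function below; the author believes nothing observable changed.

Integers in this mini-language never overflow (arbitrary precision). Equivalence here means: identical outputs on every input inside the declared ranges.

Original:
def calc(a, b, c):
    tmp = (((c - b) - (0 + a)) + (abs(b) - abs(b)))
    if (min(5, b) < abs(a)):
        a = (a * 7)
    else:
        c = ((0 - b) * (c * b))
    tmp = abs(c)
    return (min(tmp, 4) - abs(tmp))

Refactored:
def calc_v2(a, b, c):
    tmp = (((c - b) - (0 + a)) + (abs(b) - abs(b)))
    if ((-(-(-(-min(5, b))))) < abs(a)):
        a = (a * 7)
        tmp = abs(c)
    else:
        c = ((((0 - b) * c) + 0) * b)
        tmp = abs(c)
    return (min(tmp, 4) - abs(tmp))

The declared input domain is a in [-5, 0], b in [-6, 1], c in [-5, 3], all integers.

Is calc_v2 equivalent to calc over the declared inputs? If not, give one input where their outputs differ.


Reading the diff, among the changes: constant usage differs; and min/max/abs usage differs; and statement counts differ; and arithmetic usage differs.
Spot check at a=-3, b=-3, c=1 — calc: tmp = 7; (min(5, b) < abs(a)) -> true; a = -21; tmp = 1; return 0. calc_v2: tmp = 7; ((-(-(-(-min(5, b))))) < abs(a)) -> true; a = -21; tmp = 1; return 0. Both give 0.
Every one of the 432 inputs gives matching results.
verdict: equivalent


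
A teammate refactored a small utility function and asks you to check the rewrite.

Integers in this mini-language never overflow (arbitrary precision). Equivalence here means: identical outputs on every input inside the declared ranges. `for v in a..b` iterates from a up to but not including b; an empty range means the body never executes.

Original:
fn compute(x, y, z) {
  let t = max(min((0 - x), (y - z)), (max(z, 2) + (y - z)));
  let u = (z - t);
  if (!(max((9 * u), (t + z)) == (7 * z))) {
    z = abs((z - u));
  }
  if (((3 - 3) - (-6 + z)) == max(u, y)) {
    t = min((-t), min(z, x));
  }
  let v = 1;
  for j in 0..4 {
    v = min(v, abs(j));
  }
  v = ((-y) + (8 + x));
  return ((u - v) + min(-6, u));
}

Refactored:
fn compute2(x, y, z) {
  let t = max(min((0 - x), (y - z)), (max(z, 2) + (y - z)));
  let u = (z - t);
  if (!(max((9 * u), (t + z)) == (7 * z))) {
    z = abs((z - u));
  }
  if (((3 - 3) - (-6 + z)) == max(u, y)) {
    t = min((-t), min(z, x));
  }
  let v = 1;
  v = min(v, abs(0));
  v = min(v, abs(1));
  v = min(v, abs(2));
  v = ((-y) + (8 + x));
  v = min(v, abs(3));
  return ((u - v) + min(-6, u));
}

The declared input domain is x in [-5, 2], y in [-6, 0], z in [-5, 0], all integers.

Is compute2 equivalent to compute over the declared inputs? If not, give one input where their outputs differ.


Evaluate both at x=-5, y=-6, z=-5.
compute: t = 1; u = -6; (!(max((9 * u), (t + z)) == (7 * z))) -> true; z = 1; (((3 - 3) - (-6 + z)) == max(u, y)) -> false; v = 1; [j=0]; v = 0; [j=1]; v = 0; [j=2]; v = 0; [j=3]; v = 0; v = 9; return -21
compute2: t = 1; u = -6; (!(max((9 * u), (t + z)) == (7 * z))) -> true; z = 1; (((3 - 3) - (-6 + z)) == max(u, y)) -> false; v = 1; v = 0; v = 0; v = 0; v = 9; v = 3; return -15
-21 and -15 differ, so these are not the same function on this domain.
verdict: not equivalent; witness: x=-5, y=-6, z=-5
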